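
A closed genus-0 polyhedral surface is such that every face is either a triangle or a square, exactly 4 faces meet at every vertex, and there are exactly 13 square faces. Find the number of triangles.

8

Let x be the number of triangles; then F = 13 + x.
Edge–face incidences: 2E = 4·13 + 3·x = 52 + 3x.
Every vertex has degree 4, so 4V = 2E.
Euler: V − E + F = 2 ⇒ (2E)/4 − E + (13 + x) = 2.
Multiply by 8: 2·(2E) − 4·(2E) + 8·(13 + x) = 16, i.e. 104 + 8x − 2·(52 + 3x) = 16.
Collecting terms: 2x = 16, so x = 8.
Then 2E = 52 + 3·8 = 76, so E = 38, V = 2E/4 = 19, F = 13 + 8 = 21.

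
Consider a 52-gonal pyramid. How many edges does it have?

A pyramid on an n-gon base has one n-gon and n triangles: V = 52 + 1 = 53, E = 2·52 = 104, F = 52 + 1 = 53.

104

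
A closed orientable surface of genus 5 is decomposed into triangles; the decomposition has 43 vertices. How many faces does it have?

χ = 2 − 2·5 = -8, and every face is a triangle so 3F = 2E.
V − E + F = -8 with E = 3F/2 gives 43 − (3/2 − 1)·F = -8, so F = 102 and E = 153.

102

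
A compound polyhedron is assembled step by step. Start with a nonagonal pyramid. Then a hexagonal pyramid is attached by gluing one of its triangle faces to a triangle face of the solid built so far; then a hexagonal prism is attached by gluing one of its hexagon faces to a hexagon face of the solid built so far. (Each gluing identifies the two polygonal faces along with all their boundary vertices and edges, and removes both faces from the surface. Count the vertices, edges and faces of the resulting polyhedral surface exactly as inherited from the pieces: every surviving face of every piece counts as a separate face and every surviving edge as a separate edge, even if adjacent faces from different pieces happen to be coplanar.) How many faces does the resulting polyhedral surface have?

A nonagonal pyramid: V=10, E=18, F=10.
Attach a hexagonal pyramid (V=7, E=12, F=7) along a 3-gon: merge 3 vertices and 3 edges, delete both glued faces → V=14, E=27, F=15.
Attach a hexagonal prism (V=12, E=18, F=8) along a 6-gon: merge 6 vertices and 6 edges, delete both glued faces → V=20, E=39, F=21.
Check: V − E + F = 20 − 39 + 21 = 2.

21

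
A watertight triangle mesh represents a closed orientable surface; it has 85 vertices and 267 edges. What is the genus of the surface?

3

Every face is a triangle and each edge borders two faces, so 3F = 2·267, giving F = 178.
χ = V − E + F = 85 − 267 + 178 = -4.
For a closed orientable surface χ = 2 − 2g, so g = (2 − (-4))/2 = 3.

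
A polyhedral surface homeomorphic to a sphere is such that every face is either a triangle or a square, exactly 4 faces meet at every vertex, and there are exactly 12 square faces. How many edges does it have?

Let x be the number of triangles; then F = 12 + x.
Edge–face incidences: 2E = 4·12 + 3·x = 48 + 3x.
Every vertex has degree 4, so 4V = 2E.
Euler: V − E + F = 2 ⇒ (2E)/4 − E + (12 + x) = 2.
Multiply by 8: 2·(2E) − 4·(2E) + 8·(12 + x) = 16, i.e. 96 + 8x − 2·(48 + 3x) = 16.
Collecting terms: 2x = 16, so x = 8.
Then 2E = 48 + 3·8 = 72, so E = 36, V = 2E/4 = 18, F = 12 + 8 = 20.

36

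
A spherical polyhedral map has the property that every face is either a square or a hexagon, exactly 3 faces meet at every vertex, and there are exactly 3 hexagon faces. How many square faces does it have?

Let x be the number of squares; then F = 3 + x.
Edge–face incidences: 2E = 6·3 + 4·x = 18 + 4x.
Every vertex has degree 3, so 3V = 2E.
Euler: V − E + F = 2 ⇒ (2E)/3 − E + (3 + x) = 2.
Multiply by 6: 2·(2E) − 3·(2E) + 6·(3 + x) = 12, i.e. 18 + 6x − (18 + 4x) = 12.
Collecting terms: 2x = 12, so x = 6.
Then 2E = 18 + 4·6 = 42, so E = 21, V = 2E/3 = 14, F = 3 + 6 = 9.

6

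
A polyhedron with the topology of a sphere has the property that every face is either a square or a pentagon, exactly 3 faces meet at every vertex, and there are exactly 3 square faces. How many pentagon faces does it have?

6

Let x be the number of pentagons; then F = 3 + x.
Edge–face incidences: 2E = 4·3 + 5·x = 12 + 5x.
Every vertex has degree 3, so 3V = 2E.
Euler: V − E + F = 2 ⇒ (2E)/3 − E + (3 + x) = 2.
Multiply by 6: 2·(2E) − 3·(2E) + 6·(3 + x) = 12, i.e. 18 + 6x − (12 + 5x) = 12.
Collecting terms: x + 6 = 12, so x = 6.
Then 2E = 12 + 5·6 = 42, so E = 21, V = 2E/3 = 14, F = 3 + 6 = 9.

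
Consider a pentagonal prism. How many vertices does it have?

A prism on an n-gon has two n-gon bases and n rectangular sides: V = 2·5 = 10, E = 3·5 = 15, F = 5 + 2 = 7.

10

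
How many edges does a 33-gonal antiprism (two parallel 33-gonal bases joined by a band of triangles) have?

132

An antiprism on an n-gon has two n-gon caps and 2n triangles: V = 2·33 = 66, E = 4·33 = 132, F = 2·33 + 2 = 68.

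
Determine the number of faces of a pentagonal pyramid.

A pyramid on an n-gon base has one n-gon and n triangles: V = 5 + 1 = 6, E = 2·5 = 10, F = 5 + 1 = 6.

6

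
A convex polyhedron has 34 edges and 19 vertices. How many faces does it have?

Here V − E + F = 2.
F = 2 − V + E = 2 − 19 + 34 = 17.

17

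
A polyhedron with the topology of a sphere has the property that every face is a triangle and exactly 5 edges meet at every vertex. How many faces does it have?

20

Each face has 3 edges and each edge borders two faces, so 2E = 3F.
Each vertex has degree 5, so 5V = 2E and hence V = 3F/5.
Euler: V − E + F = 2 ⇒ (3F/5) − (3F/2) + F = 2.
Multiply by 10: (6 − 15 + 10)F = 20, i.e. 1F = 20.
So F = 20, E = 3·20/2 = 30, V = 3·20/5 = 12.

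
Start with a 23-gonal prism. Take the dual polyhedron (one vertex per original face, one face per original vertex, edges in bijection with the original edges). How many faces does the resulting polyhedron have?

The base solid has V = 46, E = 69, F = 25.
The dual swaps V and F and preserves E: V′ = F = 25, E′ = E = 69, F′ = V = 46.

46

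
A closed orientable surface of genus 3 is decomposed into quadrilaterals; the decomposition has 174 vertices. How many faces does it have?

178

χ = 2 − 2·3 = -4, and every face is a square so 4F = 2E.
V − E + F = -4 with E = 4F/2 gives 174 − (4/2 − 1)·F = -4, so F = 178 and E = 356.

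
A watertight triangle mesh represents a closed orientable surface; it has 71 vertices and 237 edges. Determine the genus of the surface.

Every face is a triangle and each edge borders two faces, so 3F = 2·237, giving F = 158.
χ = V − E + F = 71 − 237 + 158 = -8.
For a closed orientable surface χ = 2 − 2g, so g = (2 − (-8))/2 = 5.

5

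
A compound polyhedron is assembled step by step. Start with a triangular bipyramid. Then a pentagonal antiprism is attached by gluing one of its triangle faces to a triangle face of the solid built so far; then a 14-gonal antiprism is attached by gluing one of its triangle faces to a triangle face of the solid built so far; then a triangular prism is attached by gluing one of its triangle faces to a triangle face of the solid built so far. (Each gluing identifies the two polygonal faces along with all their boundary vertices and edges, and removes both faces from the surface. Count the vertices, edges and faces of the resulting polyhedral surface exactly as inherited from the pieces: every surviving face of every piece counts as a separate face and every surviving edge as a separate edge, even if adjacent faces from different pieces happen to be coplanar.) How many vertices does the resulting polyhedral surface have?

40

A triangular bipyramid: V=5, E=9, F=6.
Attach a pentagonal antiprism (V=10, E=20, F=12) along a 3-gon: merge 3 vertices and 3 edges, delete both glued faces → V=12, E=26, F=16.
Attach a 14-gonal antiprism (V=28, E=56, F=30) along a 3-gon: merge 3 vertices and 3 edges, delete both glued faces → V=37, E=79, F=44.
Attach a triangular prism (V=6, E=9, F=5) along a 3-gon: merge 3 vertices and 3 edges, delete both glued faces → V=40, E=85, F=47.
Check: V − E + F = 40 − 85 + 47 = 2.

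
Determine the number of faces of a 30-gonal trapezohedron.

The n-trapezohedron (dual of the n-antiprism) has V = 2·30 + 2 = 62, E = 4·30 = 120, F = 2·30 = 60.
Check: V − E + F = 62 − 120 + 60 = 2.

60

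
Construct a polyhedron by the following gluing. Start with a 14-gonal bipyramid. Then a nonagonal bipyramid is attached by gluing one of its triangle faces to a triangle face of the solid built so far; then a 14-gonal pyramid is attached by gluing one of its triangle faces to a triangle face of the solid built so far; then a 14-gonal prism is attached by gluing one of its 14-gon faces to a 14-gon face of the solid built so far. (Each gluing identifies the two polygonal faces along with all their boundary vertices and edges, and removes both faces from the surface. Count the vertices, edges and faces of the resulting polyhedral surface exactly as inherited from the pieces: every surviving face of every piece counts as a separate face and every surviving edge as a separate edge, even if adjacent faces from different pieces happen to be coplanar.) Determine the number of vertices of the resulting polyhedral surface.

A 14-gonal bipyramid: V=16, E=42, F=28.
Attach a nonagonal bipyramid (V=11, E=27, F=18) along a 3-gon: merge 3 vertices and 3 edges, delete both glued faces → V=24, E=66, F=44.
Attach a 14-gonal pyramid (V=15, E=28, F=15) along a 3-gon: merge 3 vertices and 3 edges, delete both glued faces → V=36, E=91, F=57.
Attach a 14-gonal prism (V=28, E=42, F=16) along a 14-gon: merge 14 vertices and 14 edges, delete both glued faces → V=50, E=119, F=71.
Check: V − E + F = 50 − 119 + 71 = 2.

50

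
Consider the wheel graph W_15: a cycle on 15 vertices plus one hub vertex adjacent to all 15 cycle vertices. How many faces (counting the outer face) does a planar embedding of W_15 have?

16

W_15 has V = 15 + 1 = 16 vertices and E = 2·15 = 30 edges.
By Euler's formula F = 2 − V + E = 2 − 16 + 30 = 16.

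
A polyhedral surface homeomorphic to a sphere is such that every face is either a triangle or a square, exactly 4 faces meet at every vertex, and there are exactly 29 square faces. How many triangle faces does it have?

8

Let x be the number of triangles; then F = 29 + x.
Edge–face incidences: 2E = 4·29 + 3·x = 116 + 3x.
Every vertex has degree 4, so 4V = 2E.
Euler: V − E + F = 2 ⇒ (2E)/4 − E + (29 + x) = 2.
Multiply by 8: 2·(2E) − 4·(2E) + 8·(29 + x) = 16, i.e. 232 + 8x − 2·(116 + 3x) = 16.
Collecting terms: 2x = 16, so x = 8.
Then 2E = 116 + 3·8 = 140, so E = 70, V = 2E/4 = 35, F = 29 + 8 = 37.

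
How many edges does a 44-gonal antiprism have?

An antiprism on an n-gon has two n-gon caps and 2n triangles: V = 2·44 = 88, E = 4·44 = 176, F = 2·44 + 2 = 90.

176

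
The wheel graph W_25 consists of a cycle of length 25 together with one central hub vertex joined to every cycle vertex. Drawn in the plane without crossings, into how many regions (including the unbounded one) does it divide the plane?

W_25 has V = 25 + 1 = 26 vertices and E = 2·25 = 50 edges.
By Euler's formula F = 2 − V + E = 2 − 26 + 50 = 26.

26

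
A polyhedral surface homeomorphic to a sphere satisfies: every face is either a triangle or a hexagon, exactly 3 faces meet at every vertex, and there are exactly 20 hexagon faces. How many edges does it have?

66

Let x be the number of triangles; then F = 20 + x.
Edge–face incidences: 2E = 6·20 + 3·x = 120 + 3x.
Every vertex has degree 3, so 3V = 2E.
Euler: V − E + F = 2 ⇒ (2E)/3 − E + (20 + x) = 2.
Multiply by 6: 2·(2E) − 3·(2E) + 6·(20 + x) = 12, i.e. 120 + 6x − (120 + 3x) = 12.
Collecting terms: 3x = 12, so x = 4.
Then 2E = 120 + 3·4 = 132, so E = 66, V = 2E/3 = 44, F = 20 + 4 = 24.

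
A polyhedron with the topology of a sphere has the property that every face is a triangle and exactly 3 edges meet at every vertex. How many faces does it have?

4

Each face has 3 edges and each edge borders two faces, so 2E = 3F.
Each vertex has degree 3, so 3V = 2E and hence V = 3F/3.
Euler: V − E + F = 2 ⇒ (3F/3) − (3F/2) + F = 2.
Multiply by 6: (6 − 9 + 6)F = 12, i.e. 3F = 12.
So F = 4, E = 3·4/2 = 6, V = 3·4/3 = 4.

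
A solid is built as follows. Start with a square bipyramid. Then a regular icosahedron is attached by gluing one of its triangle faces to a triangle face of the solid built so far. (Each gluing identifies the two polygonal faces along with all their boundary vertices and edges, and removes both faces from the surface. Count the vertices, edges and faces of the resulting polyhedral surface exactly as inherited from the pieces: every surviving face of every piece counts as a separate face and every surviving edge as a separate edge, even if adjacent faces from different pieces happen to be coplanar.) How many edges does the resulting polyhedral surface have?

A square bipyramid: V=6, E=12, F=8.
Attach a regular icosahedron (V=12, E=30, F=20) along a 3-gon: merge 3 vertices and 3 edges, delete both glued faces → V=15, E=39, F=26.
Check: V − E + F = 15 − 39 + 26 = 2.

39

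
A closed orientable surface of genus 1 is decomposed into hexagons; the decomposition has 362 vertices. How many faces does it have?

χ = 2 − 2·1 = 0, and every face is a hexagon so 6F = 2E.
V − E + F = 0 with E = 6F/2 gives 362 − (6/2 − 1)·F = 0, so F = 181 and E = 543.

181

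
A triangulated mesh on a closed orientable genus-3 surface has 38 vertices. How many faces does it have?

χ = 2 − 2·3 = -4, and every face is a triangle so 3F = 2E.
V − E + F = -4 with E = 3F/2 gives 38 − (3/2 − 1)·F = -4, so F = 84 and E = 126.

84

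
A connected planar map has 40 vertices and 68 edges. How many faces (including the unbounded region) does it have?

30

Euler's formula for a connected plane graph: V − E + F = 2, so F = 2 − 40 + 68 = 30.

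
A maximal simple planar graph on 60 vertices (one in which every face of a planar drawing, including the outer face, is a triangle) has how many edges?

In a plane triangulation 3F = 2E and V − E + F = 2, so E = 3V − 6 = 3·60 − 6 = 174.

174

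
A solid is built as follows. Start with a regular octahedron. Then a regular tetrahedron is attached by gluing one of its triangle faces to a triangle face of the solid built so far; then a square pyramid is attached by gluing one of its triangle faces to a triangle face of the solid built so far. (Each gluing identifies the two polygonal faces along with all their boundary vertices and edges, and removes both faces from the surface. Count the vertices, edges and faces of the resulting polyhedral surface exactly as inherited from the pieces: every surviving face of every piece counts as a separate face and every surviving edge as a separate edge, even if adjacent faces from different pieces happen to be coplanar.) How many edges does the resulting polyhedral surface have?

A regular octahedron: V=6, E=12, F=8.
Attach a regular tetrahedron (V=4, E=6, F=4) along a 3-gon: merge 3 vertices and 3 edges, delete both glued faces → V=7, E=15, F=10.
Attach a square pyramid (V=5, E=8, F=5) along a 3-gon: merge 3 vertices and 3 edges, delete both glued faces → V=9, E=20, F=13.
Check: V − E + F = 9 − 20 + 13 = 2.

20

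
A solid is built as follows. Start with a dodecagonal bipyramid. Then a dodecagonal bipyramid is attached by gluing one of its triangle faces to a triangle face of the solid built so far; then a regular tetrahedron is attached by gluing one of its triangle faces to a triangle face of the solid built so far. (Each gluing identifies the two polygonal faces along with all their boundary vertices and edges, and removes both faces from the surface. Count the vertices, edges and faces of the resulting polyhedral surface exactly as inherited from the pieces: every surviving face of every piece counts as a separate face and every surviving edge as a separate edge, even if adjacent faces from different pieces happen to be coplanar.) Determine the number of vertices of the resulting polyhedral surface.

26

A dodecagonal bipyramid: V=14, E=36, F=24.
Attach a dodecagonal bipyramid (V=14, E=36, F=24) along a 3-gon: merge 3 vertices and 3 edges, delete both glued faces → V=25, E=69, F=46.
Attach a regular tetrahedron (V=4, E=6, F=4) along a 3-gon: merge 3 vertices and 3 edges, delete both glued faces → V=26, E=72, F=48.
Check: V − E + F = 26 − 72 + 48 = 2.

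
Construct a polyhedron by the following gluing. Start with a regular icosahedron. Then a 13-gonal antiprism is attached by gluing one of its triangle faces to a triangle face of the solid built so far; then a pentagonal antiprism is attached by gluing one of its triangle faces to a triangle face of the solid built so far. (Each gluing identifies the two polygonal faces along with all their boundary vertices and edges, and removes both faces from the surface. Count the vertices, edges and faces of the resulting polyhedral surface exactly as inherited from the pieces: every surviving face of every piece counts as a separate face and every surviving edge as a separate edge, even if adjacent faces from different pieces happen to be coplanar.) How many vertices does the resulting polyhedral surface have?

A regular icosahedron: V=12, E=30, F=20.
Attach a 13-gonal antiprism (V=26, E=52, F=28) along a 3-gon: merge 3 vertices and 3 edges, delete both glued faces → V=35, E=79, F=46.
Attach a pentagonal antiprism (V=10, E=20, F=12) along a 3-gon: merge 3 vertices and 3 edges, delete both glued faces → V=42, E=96, F=56.
Check: V − E + F = 42 − 96 + 56 = 2.

42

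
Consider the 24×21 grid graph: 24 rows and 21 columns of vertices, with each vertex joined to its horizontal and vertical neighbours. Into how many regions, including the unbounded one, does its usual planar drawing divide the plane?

The grid has V = 24·21 = 504 vertices and E = 24·20 + 21·23 = 963 edges.
F = 2 − V + E = 2 − 504 + 963 = 461.

461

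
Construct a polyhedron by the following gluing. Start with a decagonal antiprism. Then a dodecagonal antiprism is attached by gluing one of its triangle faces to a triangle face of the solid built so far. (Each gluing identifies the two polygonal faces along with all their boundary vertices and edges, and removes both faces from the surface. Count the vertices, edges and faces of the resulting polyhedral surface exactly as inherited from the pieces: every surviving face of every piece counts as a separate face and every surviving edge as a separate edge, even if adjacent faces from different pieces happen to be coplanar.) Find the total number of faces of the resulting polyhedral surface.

A decagonal antiprism: V=20, E=40, F=22.
Attach a dodecagonal antiprism (V=24, E=48, F=26) along a 3-gon: merge 3 vertices and 3 edges, delete both glued faces → V=41, E=85, F=46.
Check: V − E + F = 41 − 85 + 46 = 2.

46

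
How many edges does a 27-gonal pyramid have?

54

A pyramid on an n-gon base has one n-gon and n triangles: V = 27 + 1 = 28, E = 2·27 = 54, F = 27 + 1 = 28.
Check: V − E + F = 28 − 54 + 28 = 2.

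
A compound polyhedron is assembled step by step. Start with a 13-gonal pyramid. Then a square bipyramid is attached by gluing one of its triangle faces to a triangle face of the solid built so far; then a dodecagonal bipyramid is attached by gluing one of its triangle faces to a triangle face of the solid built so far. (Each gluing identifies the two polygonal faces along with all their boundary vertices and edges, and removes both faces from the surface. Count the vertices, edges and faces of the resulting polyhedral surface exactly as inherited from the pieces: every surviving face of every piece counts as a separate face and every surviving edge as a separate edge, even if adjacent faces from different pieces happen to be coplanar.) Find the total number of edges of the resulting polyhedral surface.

68

A 13-gonal pyramid: V=14, E=26, F=14.
Attach a square bipyramid (V=6, E=12, F=8) along a 3-gon: merge 3 vertices and 3 edges, delete both glued faces → V=17, E=35, F=20.
Attach a dodecagonal bipyramid (V=14, E=36, F=24) along a 3-gon: merge 3 vertices and 3 edges, delete both glued faces → V=28, E=68, F=42.
Check: V − E + F = 28 − 68 + 42 = 2.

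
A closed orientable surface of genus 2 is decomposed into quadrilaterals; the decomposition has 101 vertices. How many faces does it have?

χ = 2 − 2·2 = -2, and every face is a square so 4F = 2E.
V − E + F = -2 with E = 4F/2 gives 101 − (4/2 − 1)·F = -2, so F = 103 and E = 206.

103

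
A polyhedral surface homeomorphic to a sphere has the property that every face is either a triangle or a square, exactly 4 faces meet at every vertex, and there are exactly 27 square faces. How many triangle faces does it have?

8

Let x be the number of triangles; then F = 27 + x.
Edge–face incidences: 2E = 4·27 + 3·x = 108 + 3x.
Every vertex has degree 4, so 4V = 2E.
Euler: V − E + F = 2 ⇒ (2E)/4 − E + (27 + x) = 2.
Multiply by 8: 2·(2E) − 4·(2E) + 8·(27 + x) = 16, i.e. 216 + 8x − 2·(108 + 3x) = 16.
Collecting terms: 2x = 16, so x = 8.
Then 2E = 108 + 3·8 = 132, so E = 66, V = 2E/4 = 33, F = 27 + 8 = 35.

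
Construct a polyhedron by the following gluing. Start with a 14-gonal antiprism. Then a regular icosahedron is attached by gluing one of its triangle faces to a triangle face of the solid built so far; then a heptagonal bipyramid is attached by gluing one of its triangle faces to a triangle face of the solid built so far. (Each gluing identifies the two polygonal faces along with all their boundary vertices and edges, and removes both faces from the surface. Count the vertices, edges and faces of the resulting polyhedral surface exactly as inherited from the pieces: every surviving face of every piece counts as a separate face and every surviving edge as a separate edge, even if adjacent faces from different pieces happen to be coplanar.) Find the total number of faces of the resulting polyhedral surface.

A 14-gonal antiprism: V=28, E=56, F=30.
Attach a regular icosahedron (V=12, E=30, F=20) along a 3-gon: merge 3 vertices and 3 edges, delete both glued faces → V=37, E=83, F=48.
Attach a heptagonal bipyramid (V=9, E=21, F=14) along a 3-gon: merge 3 vertices and 3 edges, delete both glued faces → V=43, E=101, F=60.
Check: V − E + F = 43 − 101 + 60 = 2.

60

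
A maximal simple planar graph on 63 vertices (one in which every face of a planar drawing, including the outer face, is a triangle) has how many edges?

In a plane triangulation 3F = 2E and V − E + F = 2, so E = 3V − 6 = 3·63 − 6 = 183.

183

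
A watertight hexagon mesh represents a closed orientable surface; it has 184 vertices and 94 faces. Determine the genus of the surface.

Every face is a hexagon, so 2E = 6·94 = 564, giving E = 282.
χ = V − E + F = 184 − 282 + 94 = -4.
For a closed orientable surface χ = 2 − 2g, so g = (2 − (-4))/2 = 3.

3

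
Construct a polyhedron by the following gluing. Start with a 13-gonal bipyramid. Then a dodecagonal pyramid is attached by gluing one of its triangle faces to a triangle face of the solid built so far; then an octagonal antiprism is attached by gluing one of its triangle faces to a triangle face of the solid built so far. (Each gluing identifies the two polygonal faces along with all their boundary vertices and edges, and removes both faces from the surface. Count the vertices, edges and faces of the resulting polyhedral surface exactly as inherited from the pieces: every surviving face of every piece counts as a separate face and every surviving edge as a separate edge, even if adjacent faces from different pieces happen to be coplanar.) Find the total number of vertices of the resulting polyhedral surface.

A 13-gonal bipyramid: V=15, E=39, F=26.
Attach a dodecagonal pyramid (V=13, E=24, F=13) along a 3-gon: merge 3 vertices and 3 edges, delete both glued faces → V=25, E=60, F=37.
Attach an octagonal antiprism (V=16, E=32, F=18) along a 3-gon: merge 3 vertices and 3 edges, delete both glued faces → V=38, E=89, F=53.
Check: V − E + F = 38 − 89 + 53 = 2.

38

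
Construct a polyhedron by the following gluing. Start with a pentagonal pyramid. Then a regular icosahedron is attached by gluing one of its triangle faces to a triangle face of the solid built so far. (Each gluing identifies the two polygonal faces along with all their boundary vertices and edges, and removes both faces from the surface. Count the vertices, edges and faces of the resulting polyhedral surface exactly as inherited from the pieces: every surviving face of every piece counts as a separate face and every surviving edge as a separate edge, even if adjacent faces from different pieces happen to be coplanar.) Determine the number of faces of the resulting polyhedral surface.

A pentagonal pyramid: V=6, E=10, F=6.
Attach a regular icosahedron (V=12, E=30, F=20) along a 3-gon: merge 3 vertices and 3 edges, delete both glued faces → V=15, E=37, F=24.
Check: V − E + F = 15 − 37 + 24 = 2.

24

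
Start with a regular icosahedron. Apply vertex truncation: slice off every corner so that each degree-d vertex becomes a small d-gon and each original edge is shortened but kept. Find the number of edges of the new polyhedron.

The base solid has V = 12, E = 30, F = 20.
Truncation replaces each original edge-end by a new vertex, so V′ = 2E = 60.
Each original edge survives, and each old vertex of degree d contributes d new edges; summing degrees gives Σd = 2E, so E′ = E + 2E = 3E = 90.
Each original face survives and each original vertex becomes one new face: F′ = F + V = 32.

90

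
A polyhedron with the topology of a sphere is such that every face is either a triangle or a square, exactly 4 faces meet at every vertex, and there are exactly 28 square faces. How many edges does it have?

68

Let x be the number of triangles; then F = 28 + x.
Edge–face incidences: 2E = 4·28 + 3·x = 112 + 3x.
Every vertex has degree 4, so 4V = 2E.
Euler: V − E + F = 2 ⇒ (2E)/4 − E + (28 + x) = 2.
Multiply by 8: 2·(2E) − 4·(2E) + 8·(28 + x) = 16, i.e. 224 + 8x − 2·(112 + 3x) = 16.
Collecting terms: 2x = 16, so x = 8.
Then 2E = 112 + 3·8 = 136, so E = 68, V = 2E/4 = 34, F = 28 + 8 = 36.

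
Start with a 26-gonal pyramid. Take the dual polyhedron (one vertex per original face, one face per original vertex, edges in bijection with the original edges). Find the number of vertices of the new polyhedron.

27

The base solid has V = 27, E = 52, F = 27.
The dual swaps V and F and preserves E: V′ = F = 27, E′ = E = 52, F′ = V = 27.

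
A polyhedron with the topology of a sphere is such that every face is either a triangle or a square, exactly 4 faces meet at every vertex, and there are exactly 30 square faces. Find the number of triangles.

Let x be the number of triangles; then F = 30 + x.
Edge–face incidences: 2E = 4·30 + 3·x = 120 + 3x.
Every vertex has degree 4, so 4V = 2E.
Euler: V − E + F = 2 ⇒ (2E)/4 − E + (30 + x) = 2.
Multiply by 8: 2·(2E) − 4·(2E) + 8·(30 + x) = 16, i.e. 240 + 8x − 2·(120 + 3x) = 16.
Collecting terms: 2x = 16, so x = 8.
Then 2E = 120 + 3·8 = 144, so E = 72, V = 2E/4 = 36, F = 30 + 8 = 38.

8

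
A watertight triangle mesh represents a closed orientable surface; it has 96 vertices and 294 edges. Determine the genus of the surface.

Every face is a triangle and each edge borders two faces, so 3F = 2·294, giving F = 196.
χ = V − E + F = 96 − 294 + 196 = -2.
For a closed orientable surface χ = 2 − 2g, so g = (2 − (-2))/2 = 2.

2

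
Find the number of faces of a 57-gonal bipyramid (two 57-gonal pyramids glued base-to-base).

A bipyramid over an n-gon has 2n triangular faces and n + 2 vertices: V = 57 + 2 = 59, E = 3·57 = 171, F = 2·57 = 114.

114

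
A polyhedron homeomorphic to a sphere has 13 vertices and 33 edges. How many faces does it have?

22

Here V − E + F = 2.
F = 2 − V + E = 2 − 13 + 33 = 22.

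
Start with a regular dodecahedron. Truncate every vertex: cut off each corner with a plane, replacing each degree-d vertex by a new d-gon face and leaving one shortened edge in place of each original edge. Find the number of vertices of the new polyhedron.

60

The base solid has V = 20, E = 30, F = 12.
Truncation replaces each original edge-end by a new vertex, so V′ = 2E = 60.
Each original edge survives, and each old vertex of degree d contributes d new edges; summing degrees gives Σd = 2E, so E′ = E + 2E = 3E = 90.
Each original face survives and each original vertex becomes one new face: F′ = F + V = 32.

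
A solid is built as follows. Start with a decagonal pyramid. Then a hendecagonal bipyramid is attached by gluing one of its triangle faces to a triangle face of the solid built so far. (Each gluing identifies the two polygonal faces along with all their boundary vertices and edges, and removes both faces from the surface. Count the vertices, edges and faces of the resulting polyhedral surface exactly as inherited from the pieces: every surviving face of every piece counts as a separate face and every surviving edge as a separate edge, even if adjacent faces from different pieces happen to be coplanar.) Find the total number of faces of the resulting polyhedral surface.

31

A decagonal pyramid: V=11, E=20, F=11.
Attach a hendecagonal bipyramid (V=13, E=33, F=22) along a 3-gon: merge 3 vertices and 3 edges, delete both glued faces → V=21, E=50, F=31.
Check: V − E + F = 21 − 50 + 31 = 2.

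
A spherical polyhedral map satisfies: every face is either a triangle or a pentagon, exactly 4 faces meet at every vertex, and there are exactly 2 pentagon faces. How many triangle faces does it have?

Let x be the number of triangles; then F = 2 + x.
Edge–face incidences: 2E = 5·2 + 3·x = 10 + 3x.
Every vertex has degree 4, so 4V = 2E.
Euler: V − E + F = 2 ⇒ (2E)/4 − E + (2 + x) = 2.
Multiply by 8: 2·(2E) − 4·(2E) + 8·(2 + x) = 16, i.e. 16 + 8x − 2·(10 + 3x) = 16.
Collecting terms: 2x − 4 = 16, so 2x = 20, so x = 10.
Then 2E = 10 + 3·10 = 40, so E = 20, V = 2E/4 = 10, F = 2 + 10 = 12.

10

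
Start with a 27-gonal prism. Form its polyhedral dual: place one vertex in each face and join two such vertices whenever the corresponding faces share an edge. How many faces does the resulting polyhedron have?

54

The base solid has V = 54, E = 81, F = 29.
The dual swaps V and F and preserves E: V′ = F = 29, E′ = E = 81, F′ = V = 54.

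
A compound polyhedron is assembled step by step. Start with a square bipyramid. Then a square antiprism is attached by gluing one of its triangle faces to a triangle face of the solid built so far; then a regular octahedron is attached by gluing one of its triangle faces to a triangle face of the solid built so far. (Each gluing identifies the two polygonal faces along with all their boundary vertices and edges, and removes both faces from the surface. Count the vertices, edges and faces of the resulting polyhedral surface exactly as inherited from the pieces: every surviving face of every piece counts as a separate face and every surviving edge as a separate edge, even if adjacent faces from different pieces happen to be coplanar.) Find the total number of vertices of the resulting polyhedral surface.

14

A square bipyramid: V=6, E=12, F=8.
Attach a square antiprism (V=8, E=16, F=10) along a 3-gon: merge 3 vertices and 3 edges, delete both glued faces → V=11, E=25, F=16.
Attach a regular octahedron (V=6, E=12, F=8) along a 3-gon: merge 3 vertices and 3 edges, delete both glued faces → V=14, E=34, F=22.
Check: V − E + F = 14 − 34 + 22 = 2.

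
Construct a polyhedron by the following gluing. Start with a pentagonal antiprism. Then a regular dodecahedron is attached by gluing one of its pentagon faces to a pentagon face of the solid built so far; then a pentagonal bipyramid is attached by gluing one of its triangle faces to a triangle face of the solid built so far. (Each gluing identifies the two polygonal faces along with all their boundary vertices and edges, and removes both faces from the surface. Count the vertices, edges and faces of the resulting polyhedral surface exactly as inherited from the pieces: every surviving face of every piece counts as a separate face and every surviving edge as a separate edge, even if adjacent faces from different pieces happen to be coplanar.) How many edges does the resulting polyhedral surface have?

A pentagonal antiprism: V=10, E=20, F=12.
Attach a regular dodecahedron (V=20, E=30, F=12) along a 5-gon: merge 5 vertices and 5 edges, delete both glued faces → V=25, E=45, F=22.
Attach a pentagonal bipyramid (V=7, E=15, F=10) along a 3-gon: merge 3 vertices and 3 edges, delete both glued faces → V=29, E=57, F=30.
Check: V − E + F = 29 − 57 + 30 = 2.

57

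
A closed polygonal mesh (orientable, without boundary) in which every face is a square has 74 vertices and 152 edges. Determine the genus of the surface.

Every face is a square and each edge borders two faces, so 4F = 2·152, giving F = 76.
χ = V − E + F = 74 − 152 + 76 = -2.
For a closed orientable surface χ = 2 − 2g, so g = (2 − (-2))/2 = 2.

2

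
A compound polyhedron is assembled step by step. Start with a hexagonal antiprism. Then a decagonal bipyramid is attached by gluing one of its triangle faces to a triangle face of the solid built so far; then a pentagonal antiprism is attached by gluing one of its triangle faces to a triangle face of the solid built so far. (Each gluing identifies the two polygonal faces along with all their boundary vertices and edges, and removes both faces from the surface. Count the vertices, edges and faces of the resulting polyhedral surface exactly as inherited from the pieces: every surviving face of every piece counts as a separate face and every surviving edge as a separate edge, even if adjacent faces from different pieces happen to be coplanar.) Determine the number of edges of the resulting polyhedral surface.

68

A hexagonal antiprism: V=12, E=24, F=14.
Attach a decagonal bipyramid (V=12, E=30, F=20) along a 3-gon: merge 3 vertices and 3 edges, delete both glued faces → V=21, E=51, F=32.
Attach a pentagonal antiprism (V=10, E=20, F=12) along a 3-gon: merge 3 vertices and 3 edges, delete both glued faces → V=28, E=68, F=42.
Check: V − E + F = 28 − 68 + 42 = 2.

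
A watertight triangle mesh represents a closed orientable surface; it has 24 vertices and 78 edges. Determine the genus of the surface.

Every face is a triangle and each edge borders two faces, so 3F = 2·78, giving F = 52.
χ = V − E + F = 24 − 78 + 52 = -2.
For a closed orientable surface χ = 2 − 2g, so g = (2 − (-2))/2 = 2.

2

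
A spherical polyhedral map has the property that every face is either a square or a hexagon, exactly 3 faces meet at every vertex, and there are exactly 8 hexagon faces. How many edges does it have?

Let x be the number of squares; then F = 8 + x.
Edge–face incidences: 2E = 6·8 + 4·x = 48 + 4x.
Every vertex has degree 3, so 3V = 2E.
Euler: V − E + F = 2 ⇒ (2E)/3 − E + (8 + x) = 2.
Multiply by 6: 2·(2E) − 3·(2E) + 6·(8 + x) = 12, i.e. 48 + 6x − (48 + 4x) = 12.
Collecting terms: 2x = 12, so x = 6.
Then 2E = 48 + 4·6 = 72, so E = 36, V = 2E/3 = 24, F = 8 + 6 = 14.

36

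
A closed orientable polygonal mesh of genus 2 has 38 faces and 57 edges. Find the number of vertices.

17

For a closed orientable surface of genus 2, χ = 2 − 2·2 = -2.
V = -2 + E − F = -2 + 57 − 38 = 17.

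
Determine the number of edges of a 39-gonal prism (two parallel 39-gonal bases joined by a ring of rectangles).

A prism on an n-gon has two n-gon bases and n rectangular sides: V = 2·39 = 78, E = 3·39 = 117, F = 39 + 2 = 41.

117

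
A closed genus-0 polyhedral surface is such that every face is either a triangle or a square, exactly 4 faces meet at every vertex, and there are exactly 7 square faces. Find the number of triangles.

Let x be the number of triangles; then F = 7 + x.
Edge–face incidences: 2E = 4·7 + 3·x = 28 + 3x.
Every vertex has degree 4, so 4V = 2E.
Euler: V − E + F = 2 ⇒ (2E)/4 − E + (7 + x) = 2.
Multiply by 8: 2·(2E) − 4·(2E) + 8·(7 + x) = 16, i.e. 56 + 8x − 2·(28 + 3x) = 16.
Collecting terms: 2x = 16, so x = 8.
Then 2E = 28 + 3·8 = 52, so E = 26, V = 2E/4 = 13, F = 7 + 8 = 15.

8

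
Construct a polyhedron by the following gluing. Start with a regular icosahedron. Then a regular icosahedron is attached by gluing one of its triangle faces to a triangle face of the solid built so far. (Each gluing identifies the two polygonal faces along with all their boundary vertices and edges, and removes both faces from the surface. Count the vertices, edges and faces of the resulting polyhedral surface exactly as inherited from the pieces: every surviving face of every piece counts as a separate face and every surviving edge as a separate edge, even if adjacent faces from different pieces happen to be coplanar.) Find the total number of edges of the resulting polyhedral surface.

A regular icosahedron: V=12, E=30, F=20.
Attach a regular icosahedron (V=12, E=30, F=20) along a 3-gon: merge 3 vertices and 3 edges, delete both glued faces → V=21, E=57, F=38.
Check: V − E + F = 21 − 57 + 38 = 2.

57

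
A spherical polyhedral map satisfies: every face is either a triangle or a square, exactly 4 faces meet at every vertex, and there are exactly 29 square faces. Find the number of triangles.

Let x be the number of triangles; then F = 29 + x.
Edge–face incidences: 2E = 4·29 + 3·x = 116 + 3x.
Every vertex has degree 4, so 4V = 2E.
Euler: V − E + F = 2 ⇒ (2E)/4 − E + (29 + x) = 2.
Multiply by 8: 2·(2E) − 4·(2E) + 8·(29 + x) = 16, i.e. 232 + 8x − 2·(116 + 3x) = 16.
Collecting terms: 2x = 16, so x = 8.
Then 2E = 116 + 3·8 = 140, so E = 70, V = 2E/4 = 35, F = 29 + 8 = 37.

8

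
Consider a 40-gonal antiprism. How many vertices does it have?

An antiprism on an n-gon has two n-gon caps and 2n triangles: V = 2·40 = 80, E = 4·40 = 160, F = 2·40 + 2 = 82.

80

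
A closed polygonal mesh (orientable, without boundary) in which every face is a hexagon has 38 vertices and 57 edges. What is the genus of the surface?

1

Every face is a hexagon and each edge borders two faces, so 6F = 2·57, giving F = 19.
χ = V − E + F = 38 − 57 + 19 = 0.
For a closed orientable surface χ = 2 − 2g, so g = (2 − (0))/2 = 1.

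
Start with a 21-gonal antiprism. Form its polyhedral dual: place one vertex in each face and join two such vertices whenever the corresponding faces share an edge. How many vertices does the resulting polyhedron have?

The base solid has V = 42, E = 84, F = 44.
The dual swaps V and F and preserves E: V′ = F = 44, E′ = E = 84, F′ = V = 42.

44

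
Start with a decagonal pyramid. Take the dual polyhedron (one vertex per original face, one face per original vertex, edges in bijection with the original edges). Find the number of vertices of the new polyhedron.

11

The base solid has V = 11, E = 20, F = 11.
The dual swaps V and F and preserves E: V′ = F = 11, E′ = E = 20, F′ = V = 11.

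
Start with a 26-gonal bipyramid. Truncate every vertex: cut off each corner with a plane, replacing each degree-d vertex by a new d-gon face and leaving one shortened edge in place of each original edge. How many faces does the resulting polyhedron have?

The base solid has V = 28, E = 78, F = 52.
Truncation replaces each original edge-end by a new vertex, so V′ = 2E = 156.
Each original edge survives, and each old vertex of degree d contributes d new edges; summing degrees gives Σd = 2E, so E′ = E + 2E = 3E = 234.
Each original face survives and each original vertex becomes one new face: F′ = F + V = 80.

80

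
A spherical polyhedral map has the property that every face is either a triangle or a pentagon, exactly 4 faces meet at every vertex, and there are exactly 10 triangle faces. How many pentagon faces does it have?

2

Let x be the number of pentagons; then F = 10 + x.
Edge–face incidences: 2E = 3·10 + 5·x = 30 + 5x.
Every vertex has degree 4, so 4V = 2E.
Euler: V − E + F = 2 ⇒ (2E)/4 − E + (10 + x) = 2.
Multiply by 8: 2·(2E) − 4·(2E) + 8·(10 + x) = 16, i.e. 80 + 8x − 2·(30 + 5x) = 16.
Collecting terms: −2x + 20 = 16, so −2x = −4, so x = 2.
Then 2E = 30 + 5·2 = 40, so E = 20, V = 2E/4 = 10, F = 10 + 2 = 12.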